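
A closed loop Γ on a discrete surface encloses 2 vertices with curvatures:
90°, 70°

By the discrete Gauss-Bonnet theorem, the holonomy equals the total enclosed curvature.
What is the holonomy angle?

Holonomy = total enclosed curvature = 90° + 70° = 160°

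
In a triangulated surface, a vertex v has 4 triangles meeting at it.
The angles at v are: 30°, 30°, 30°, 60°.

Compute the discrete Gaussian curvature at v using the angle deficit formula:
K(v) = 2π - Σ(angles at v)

Sum of angles = 150°. K = 360° - 150° = 210° = 7π/6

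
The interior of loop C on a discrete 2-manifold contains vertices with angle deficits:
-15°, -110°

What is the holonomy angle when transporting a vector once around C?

Holonomy = total enclosed curvature = (-15°) + (-110°) = -125°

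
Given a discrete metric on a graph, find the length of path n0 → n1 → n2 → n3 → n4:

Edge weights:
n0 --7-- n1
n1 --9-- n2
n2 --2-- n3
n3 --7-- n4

Arc length = 7 + 9 + 2 + 7 = 25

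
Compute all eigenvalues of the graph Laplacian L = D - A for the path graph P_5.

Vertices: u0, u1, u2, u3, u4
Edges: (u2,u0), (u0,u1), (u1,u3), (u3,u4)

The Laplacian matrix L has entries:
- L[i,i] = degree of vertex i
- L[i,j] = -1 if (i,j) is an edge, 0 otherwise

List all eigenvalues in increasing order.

The path graph P_n has Laplacian eigenvalues λ_k = 2 − 2cos(kπ/n), k = 0, 1, …, n−1. Here n = 5:
k=0: 2 − 2cos(0) = 0.0; k=1: 2 − 2cos(π/5) = 0.382; k=2: 2 − 2cos(2π/5) = 1.382; k=3: 2 − 2cos(3π/5) = 2.618; k=4: 2 − 2cos(4π/5) = 3.618.
Laplacian eigenvalues (increasing order): [0.0, 0.382, 1.382, 2.618, 3.618]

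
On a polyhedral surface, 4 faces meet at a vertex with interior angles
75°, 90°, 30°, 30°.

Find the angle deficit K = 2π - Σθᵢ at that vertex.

Sum of angles = 225°. K = 360° - 225° = 135°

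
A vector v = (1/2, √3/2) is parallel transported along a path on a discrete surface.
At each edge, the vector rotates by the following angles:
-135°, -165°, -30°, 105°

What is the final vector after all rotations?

Total rotation: (-135°) + (-165°) + (-30°) + 105° = -225° ≡ 135° (mod 360°). Final vector: (-0.9659, -0.2588)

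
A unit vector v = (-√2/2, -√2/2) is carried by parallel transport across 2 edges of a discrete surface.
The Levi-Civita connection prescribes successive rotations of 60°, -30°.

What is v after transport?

Total rotation: 60° + (-30°) = 30°. Final vector: (-0.2588, -0.9659)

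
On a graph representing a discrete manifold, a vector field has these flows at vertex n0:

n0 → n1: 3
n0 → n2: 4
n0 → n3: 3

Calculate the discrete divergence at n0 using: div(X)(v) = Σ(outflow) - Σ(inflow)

Divergence = sum of outgoing flows = 3 + 4 + 3 = 10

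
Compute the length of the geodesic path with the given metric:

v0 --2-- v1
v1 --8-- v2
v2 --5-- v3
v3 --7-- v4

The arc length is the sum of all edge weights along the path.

Arc length = 2 + 8 + 5 + 7 = 22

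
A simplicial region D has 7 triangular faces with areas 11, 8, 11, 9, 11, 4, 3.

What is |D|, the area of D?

11 + 8 + 11 + 9 + 11 + 4 + 3 = 57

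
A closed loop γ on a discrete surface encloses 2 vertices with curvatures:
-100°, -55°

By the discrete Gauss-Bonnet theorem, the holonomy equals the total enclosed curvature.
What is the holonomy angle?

Holonomy = total enclosed curvature = (-100°) + (-55°) = -155°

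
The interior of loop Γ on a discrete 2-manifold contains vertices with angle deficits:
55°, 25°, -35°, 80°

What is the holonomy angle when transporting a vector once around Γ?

Holonomy = total enclosed curvature = 55° + 25° + (-35°) + 80° = 125°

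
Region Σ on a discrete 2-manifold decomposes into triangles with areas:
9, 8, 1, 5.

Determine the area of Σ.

9 + 8 + 1 + 5 = 23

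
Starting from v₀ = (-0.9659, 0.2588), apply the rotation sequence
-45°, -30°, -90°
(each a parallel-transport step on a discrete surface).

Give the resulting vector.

Total rotation: (-45°) + (-30°) + (-90°) = -165°. Final vector: (1, 0)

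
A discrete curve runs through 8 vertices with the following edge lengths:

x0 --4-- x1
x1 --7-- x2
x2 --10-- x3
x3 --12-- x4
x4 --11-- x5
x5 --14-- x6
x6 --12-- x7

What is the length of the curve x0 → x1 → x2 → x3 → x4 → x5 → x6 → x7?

Arc length = 4 + 7 + 10 + 12 + 11 + 14 + 12 = 70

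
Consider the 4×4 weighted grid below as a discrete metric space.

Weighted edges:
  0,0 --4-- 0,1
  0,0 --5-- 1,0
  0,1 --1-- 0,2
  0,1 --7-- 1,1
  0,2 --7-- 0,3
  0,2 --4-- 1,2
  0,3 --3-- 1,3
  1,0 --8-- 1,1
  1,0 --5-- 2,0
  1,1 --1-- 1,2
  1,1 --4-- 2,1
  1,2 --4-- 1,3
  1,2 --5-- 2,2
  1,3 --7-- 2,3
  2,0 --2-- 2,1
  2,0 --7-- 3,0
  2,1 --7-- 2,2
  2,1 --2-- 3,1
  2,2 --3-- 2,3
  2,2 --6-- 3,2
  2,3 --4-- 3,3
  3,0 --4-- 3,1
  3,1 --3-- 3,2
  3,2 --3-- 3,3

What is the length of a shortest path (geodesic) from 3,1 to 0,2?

Shortest path: 3,1 → 2,1 → 1,1 → 1,2 → 0,2, total weight = 11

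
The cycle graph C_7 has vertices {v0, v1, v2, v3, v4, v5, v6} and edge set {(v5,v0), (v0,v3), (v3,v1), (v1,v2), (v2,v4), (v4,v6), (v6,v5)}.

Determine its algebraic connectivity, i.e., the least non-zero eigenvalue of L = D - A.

The cycle graph C_n has Laplacian eigenvalues λ_k = 2 − 2cos(2πk/n), k = 0, 1, …, n−1. Here n = 7:
k=0: 2 − 2cos(0) = 0.0; k=1: 2 − 2cos(2π/7) = 0.753; k=2: 2 − 2cos(4π/7) = 2.445; k=3: 2 − 2cos(6π/7) = 3.8019; k=4: 2 − 2cos(8π/7) = 3.8019; k=5: 2 − 2cos(10π/7) = 2.445; k=6: 2 − 2cos(12π/7) = 0.753.
Laplacian eigenvalues: [0.0, 0.753, 0.753, 2.445, 2.445, 3.8019, 3.8019]. Algebraic connectivity (smallest non-zero eigenvalue) = 0.753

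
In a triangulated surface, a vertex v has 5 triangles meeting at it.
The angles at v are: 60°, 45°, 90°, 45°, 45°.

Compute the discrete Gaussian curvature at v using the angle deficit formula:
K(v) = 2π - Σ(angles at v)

Sum of angles = 285°. K = 360° - 285° = 75° = 5π/12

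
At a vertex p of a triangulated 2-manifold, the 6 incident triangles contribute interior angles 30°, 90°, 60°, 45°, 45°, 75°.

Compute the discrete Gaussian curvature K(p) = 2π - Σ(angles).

Sum of angles = 345°. K = 360° - 345° = 15° = π/12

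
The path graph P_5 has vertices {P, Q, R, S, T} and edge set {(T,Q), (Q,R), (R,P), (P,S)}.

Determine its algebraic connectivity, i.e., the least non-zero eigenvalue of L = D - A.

The path graph P_n has Laplacian eigenvalues λ_k = 2 − 2cos(kπ/n), k = 0, 1, …, n−1. Here n = 5:
k=0: 2 − 2cos(0) = 0.0; k=1: 2 − 2cos(π/5) = 0.382; k=2: 2 − 2cos(2π/5) = 1.382; k=3: 2 − 2cos(3π/5) = 2.618; k=4: 2 − 2cos(4π/5) = 3.618.
Laplacian eigenvalues: [0.0, 0.382, 1.382, 2.618, 3.618]. Algebraic connectivity (smallest non-zero eigenvalue) = 0.382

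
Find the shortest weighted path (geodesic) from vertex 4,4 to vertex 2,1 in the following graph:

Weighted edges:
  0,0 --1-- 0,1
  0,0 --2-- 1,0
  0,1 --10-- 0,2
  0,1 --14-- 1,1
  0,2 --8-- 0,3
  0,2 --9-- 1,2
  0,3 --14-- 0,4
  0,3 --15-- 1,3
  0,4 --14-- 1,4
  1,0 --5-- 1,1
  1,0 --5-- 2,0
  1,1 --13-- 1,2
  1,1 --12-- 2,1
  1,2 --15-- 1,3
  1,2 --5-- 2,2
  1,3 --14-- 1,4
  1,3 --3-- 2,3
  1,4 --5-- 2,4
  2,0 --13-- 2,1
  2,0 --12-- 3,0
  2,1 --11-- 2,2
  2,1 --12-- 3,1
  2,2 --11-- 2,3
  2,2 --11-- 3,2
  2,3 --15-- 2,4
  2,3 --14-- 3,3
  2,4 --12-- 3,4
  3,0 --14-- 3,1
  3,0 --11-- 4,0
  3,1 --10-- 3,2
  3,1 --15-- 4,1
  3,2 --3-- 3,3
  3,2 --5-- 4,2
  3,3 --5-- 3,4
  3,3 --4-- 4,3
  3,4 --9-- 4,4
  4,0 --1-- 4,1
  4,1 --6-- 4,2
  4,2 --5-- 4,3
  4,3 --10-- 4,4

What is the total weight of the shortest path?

Shortest path: 4,4 → 3,4 → 3,3 → 3,2 → 3,1 → 2,1, total weight = 39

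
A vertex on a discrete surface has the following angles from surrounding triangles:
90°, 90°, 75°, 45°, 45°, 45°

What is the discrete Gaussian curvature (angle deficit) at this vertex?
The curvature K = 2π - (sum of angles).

Sum of angles = 390°. K = 360° - 390° = -30° = -π/6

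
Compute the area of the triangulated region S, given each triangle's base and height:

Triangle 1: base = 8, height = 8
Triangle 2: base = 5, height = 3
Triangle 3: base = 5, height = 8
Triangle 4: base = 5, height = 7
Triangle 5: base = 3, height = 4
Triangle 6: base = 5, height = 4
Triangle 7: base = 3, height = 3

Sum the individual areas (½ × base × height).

(1/2)×8×8 + (1/2)×5×3 + (1/2)×5×8 + (1/2)×5×7 + (1/2)×3×4 + (1/2)×5×4 + (1/2)×3×3 = 97.5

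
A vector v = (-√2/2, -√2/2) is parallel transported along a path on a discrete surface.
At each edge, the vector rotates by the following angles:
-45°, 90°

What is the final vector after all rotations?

Total rotation: (-45°) + 90° = 45°. Final vector: (0, -1)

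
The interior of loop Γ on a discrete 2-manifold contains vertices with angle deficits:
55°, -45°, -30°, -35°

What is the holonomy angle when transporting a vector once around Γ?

Holonomy = total enclosed curvature = 55° + (-45°) + (-30°) + (-35°) = -55°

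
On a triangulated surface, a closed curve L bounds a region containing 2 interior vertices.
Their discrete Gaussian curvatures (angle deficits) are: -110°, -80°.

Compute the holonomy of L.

Holonomy = total enclosed curvature = (-110°) + (-80°) = -190°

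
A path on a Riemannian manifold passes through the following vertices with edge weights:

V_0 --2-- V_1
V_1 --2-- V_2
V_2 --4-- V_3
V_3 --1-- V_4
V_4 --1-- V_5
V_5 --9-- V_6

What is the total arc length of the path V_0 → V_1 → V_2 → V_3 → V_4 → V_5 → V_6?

Arc length = 2 + 2 + 4 + 1 + 1 + 9 = 19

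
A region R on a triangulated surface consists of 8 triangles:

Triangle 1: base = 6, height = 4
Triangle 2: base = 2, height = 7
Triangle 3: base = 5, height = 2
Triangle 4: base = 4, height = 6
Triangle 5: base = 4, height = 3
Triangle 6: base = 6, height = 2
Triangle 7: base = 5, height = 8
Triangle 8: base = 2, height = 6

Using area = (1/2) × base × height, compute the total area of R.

(1/2)×6×4 + (1/2)×2×7 + (1/2)×5×2 + (1/2)×4×6 + (1/2)×4×3 + (1/2)×6×2 + (1/2)×5×8 + (1/2)×2×6 = 74.0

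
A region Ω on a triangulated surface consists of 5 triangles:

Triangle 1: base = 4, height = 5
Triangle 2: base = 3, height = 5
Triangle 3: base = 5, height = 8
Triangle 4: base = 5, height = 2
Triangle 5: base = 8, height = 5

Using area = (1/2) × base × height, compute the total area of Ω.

(1/2)×4×5 + (1/2)×3×5 + (1/2)×5×8 + (1/2)×5×2 + (1/2)×8×5 = 62.5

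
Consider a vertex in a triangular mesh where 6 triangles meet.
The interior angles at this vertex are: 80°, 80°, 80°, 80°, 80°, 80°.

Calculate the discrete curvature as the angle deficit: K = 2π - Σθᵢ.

Sum of angles = 480°. K = 360° - 480° = -120° = -2π/3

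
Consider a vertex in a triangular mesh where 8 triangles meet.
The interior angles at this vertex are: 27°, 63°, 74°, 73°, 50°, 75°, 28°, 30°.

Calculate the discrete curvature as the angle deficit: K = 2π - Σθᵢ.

Sum of angles = 420°. K = 360° - 420° = -60° = -π/3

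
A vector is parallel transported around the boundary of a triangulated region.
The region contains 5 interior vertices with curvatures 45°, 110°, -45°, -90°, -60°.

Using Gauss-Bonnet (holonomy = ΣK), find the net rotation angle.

Holonomy = total enclosed curvature = 45° + 110° + (-45°) + (-90°) + (-60°) = -40°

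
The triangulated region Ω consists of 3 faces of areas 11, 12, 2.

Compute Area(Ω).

11 + 12 + 2 = 25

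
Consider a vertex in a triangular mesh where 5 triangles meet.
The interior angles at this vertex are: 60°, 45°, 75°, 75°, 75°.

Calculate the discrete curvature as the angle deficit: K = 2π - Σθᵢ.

Sum of angles = 330°. K = 360° - 330° = 30° = π/6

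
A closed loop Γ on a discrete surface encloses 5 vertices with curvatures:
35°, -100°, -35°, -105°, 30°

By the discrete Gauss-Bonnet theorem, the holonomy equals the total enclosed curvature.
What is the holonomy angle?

Holonomy = total enclosed curvature = 35° + (-100°) + (-35°) + (-105°) + 30° = -175°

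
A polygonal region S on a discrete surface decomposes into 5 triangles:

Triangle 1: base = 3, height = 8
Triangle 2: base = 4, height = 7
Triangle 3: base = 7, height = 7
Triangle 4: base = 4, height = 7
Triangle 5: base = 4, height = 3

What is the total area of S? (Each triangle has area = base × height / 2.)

(1/2)×3×8 + (1/2)×4×7 + (1/2)×7×7 + (1/2)×4×7 + (1/2)×4×3 = 70.5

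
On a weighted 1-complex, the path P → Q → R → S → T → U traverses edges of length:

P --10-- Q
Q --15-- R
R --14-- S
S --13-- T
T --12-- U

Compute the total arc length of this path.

Arc length = 10 + 15 + 14 + 13 + 12 = 64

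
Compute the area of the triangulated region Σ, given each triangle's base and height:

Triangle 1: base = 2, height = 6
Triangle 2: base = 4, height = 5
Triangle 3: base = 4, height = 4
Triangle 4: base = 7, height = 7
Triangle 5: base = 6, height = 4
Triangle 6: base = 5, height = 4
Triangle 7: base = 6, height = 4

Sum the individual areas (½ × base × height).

(1/2)×2×6 + (1/2)×4×5 + (1/2)×4×4 + (1/2)×7×7 + (1/2)×6×4 + (1/2)×5×4 + (1/2)×6×4 = 82.5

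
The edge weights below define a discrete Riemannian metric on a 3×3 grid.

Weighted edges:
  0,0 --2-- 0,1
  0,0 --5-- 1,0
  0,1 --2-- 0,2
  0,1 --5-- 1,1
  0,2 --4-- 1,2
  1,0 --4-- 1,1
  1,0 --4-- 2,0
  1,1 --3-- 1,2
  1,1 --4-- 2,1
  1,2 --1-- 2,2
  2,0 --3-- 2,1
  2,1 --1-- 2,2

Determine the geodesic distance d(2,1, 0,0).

Shortest path: 2,1 → 2,2 → 1,2 → 0,2 → 0,1 → 0,0, total weight = 10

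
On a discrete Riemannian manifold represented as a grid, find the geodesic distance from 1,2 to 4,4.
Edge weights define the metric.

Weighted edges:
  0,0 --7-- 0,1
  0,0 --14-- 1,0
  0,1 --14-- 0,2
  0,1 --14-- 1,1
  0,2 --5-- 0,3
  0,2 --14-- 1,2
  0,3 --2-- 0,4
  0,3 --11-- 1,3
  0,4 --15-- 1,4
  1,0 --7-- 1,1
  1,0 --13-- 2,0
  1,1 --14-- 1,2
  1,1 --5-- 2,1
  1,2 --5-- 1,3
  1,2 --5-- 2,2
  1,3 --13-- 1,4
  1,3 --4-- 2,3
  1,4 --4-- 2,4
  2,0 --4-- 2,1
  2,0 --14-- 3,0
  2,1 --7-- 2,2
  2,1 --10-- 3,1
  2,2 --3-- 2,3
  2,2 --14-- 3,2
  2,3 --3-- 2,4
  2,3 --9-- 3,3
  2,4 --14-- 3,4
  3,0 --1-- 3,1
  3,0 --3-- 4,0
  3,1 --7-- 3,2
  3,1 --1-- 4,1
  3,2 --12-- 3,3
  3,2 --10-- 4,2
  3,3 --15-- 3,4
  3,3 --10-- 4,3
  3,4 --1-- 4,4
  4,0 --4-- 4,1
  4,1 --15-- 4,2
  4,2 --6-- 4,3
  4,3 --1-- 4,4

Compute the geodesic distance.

Shortest path: 1,2 → 2,2 → 2,3 → 2,4 → 3,4 → 4,4, total weight = 26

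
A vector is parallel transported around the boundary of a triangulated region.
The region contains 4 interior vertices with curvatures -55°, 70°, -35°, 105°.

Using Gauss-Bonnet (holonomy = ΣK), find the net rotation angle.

Holonomy = total enclosed curvature = (-55°) + 70° + (-35°) + 105° = 85°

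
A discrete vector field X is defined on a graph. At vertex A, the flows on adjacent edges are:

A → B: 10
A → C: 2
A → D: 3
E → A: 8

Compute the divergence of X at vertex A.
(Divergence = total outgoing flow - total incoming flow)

Divergence = sum of outgoing flows = 10 + 2 + 3 + (-8) = 7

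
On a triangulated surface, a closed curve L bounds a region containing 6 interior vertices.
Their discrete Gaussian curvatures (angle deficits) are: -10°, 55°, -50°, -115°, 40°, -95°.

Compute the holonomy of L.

Holonomy = total enclosed curvature = (-10°) + 55° + (-50°) + (-115°) + 40° + (-95°) = -175°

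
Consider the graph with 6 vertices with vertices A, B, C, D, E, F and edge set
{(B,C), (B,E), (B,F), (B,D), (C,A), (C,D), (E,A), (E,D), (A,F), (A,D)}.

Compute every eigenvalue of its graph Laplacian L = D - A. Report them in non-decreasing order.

Degrees: deg(A) = 4, deg(B) = 4, deg(C) = 3, deg(D) = 4, deg(E) = 3, deg(F) = 2.
L = D − A with rows/columns ordered (A, B, C, D, E, F):
  [ 4,  0, -1, -1, -1, -1]
  [ 0,  4, -1, -1, -1, -1]
  [-1, -1,  3, -1,  0,  0]
  [-1, -1, -1,  4, -1,  0]
  [-1, -1,  0, -1,  3,  0]
  [-1, -1,  0,  0,  0,  2]
Characteristic polynomial: det(λI − L) = λ(λ − 2)(λ − 3)(λ − 4)(λ − 5)(λ − 6).
Roots: λ = 0; (λ − 2) = 0 ⇒ λ = 2; (λ − 3) = 0 ⇒ λ = 3; (λ − 4) = 0 ⇒ λ = 4; (λ − 5) = 0 ⇒ λ = 5; (λ − 6) = 0 ⇒ λ = 6.
(Check: the roots sum (with multiplicity) to 20, matching trace L = Σdeg = 2·10 = 20.)
Laplacian eigenvalues (increasing order): [0.0, 2.0, 3.0, 4.0, 5.0, 6.0]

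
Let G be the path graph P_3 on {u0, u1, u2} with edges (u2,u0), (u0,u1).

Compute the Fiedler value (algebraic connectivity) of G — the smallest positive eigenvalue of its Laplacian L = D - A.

The path graph P_n has Laplacian eigenvalues λ_k = 2 − 2cos(kπ/n), k = 0, 1, …, n−1. Here n = 3:
k=0: 2 − 2cos(0) = 0.0; k=1: 2 − 2cos(π/3) = 1.0; k=2: 2 − 2cos(2π/3) = 3.0.
Laplacian eigenvalues: [0.0, 1.0, 3.0]. Algebraic connectivity (smallest non-zero eigenvalue) = 1.0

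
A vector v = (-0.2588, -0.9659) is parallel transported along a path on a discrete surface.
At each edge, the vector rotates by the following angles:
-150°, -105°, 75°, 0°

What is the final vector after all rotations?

Total rotation: (-150°) + (-105°) + 75° + 0° = -180° ≡ 180° (mod 360°). Final vector: (0.2588, 0.9659)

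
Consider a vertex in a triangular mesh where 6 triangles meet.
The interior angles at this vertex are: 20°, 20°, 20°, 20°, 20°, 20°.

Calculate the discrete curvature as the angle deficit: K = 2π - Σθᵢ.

Sum of angles = 120°. K = 360° - 120° = 240°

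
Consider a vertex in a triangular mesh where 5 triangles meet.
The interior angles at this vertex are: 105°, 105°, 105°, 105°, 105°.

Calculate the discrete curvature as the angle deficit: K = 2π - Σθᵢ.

Sum of angles = 525°. K = 360° - 525° = -165°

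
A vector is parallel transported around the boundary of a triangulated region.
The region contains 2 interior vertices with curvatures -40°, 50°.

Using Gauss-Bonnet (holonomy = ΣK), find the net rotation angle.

Holonomy = total enclosed curvature = (-40°) + 50° = 10°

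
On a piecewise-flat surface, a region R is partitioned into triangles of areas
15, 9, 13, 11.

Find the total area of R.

15 + 9 + 13 + 11 = 48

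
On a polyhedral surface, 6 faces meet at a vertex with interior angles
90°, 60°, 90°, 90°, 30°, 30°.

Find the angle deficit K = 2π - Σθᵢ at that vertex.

Sum of angles = 390°. K = 360° - 390° = -30° = -π/6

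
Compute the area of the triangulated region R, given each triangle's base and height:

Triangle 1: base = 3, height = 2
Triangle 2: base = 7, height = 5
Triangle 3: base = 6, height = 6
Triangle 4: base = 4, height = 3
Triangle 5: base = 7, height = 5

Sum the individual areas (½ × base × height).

(1/2)×3×2 + (1/2)×7×5 + (1/2)×6×6 + (1/2)×4×3 + (1/2)×7×5 = 62.0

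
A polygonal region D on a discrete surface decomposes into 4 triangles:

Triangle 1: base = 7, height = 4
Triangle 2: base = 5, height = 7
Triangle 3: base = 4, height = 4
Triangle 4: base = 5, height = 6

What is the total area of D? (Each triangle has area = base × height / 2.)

(1/2)×7×4 + (1/2)×5×7 + (1/2)×4×4 + (1/2)×5×6 = 54.5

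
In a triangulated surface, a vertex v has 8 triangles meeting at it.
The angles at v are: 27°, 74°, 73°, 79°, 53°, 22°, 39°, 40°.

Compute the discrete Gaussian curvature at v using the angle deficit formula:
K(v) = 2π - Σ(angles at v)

Sum of angles = 407°. K = 360° - 407° = -47° = -47π/180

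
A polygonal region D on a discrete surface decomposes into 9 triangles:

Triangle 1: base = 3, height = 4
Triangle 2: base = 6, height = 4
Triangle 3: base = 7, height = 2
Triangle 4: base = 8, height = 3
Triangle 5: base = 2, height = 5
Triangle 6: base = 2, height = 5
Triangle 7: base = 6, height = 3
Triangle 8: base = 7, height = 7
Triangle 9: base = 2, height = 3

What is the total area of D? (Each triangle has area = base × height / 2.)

(1/2)×3×4 + (1/2)×6×4 + (1/2)×7×2 + (1/2)×8×3 + (1/2)×2×5 + (1/2)×2×5 + (1/2)×6×3 + (1/2)×7×7 + (1/2)×2×3 = 83.5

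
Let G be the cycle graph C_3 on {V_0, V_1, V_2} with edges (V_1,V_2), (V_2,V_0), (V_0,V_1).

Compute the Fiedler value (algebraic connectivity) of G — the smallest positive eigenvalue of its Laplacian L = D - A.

The cycle graph C_n has Laplacian eigenvalues λ_k = 2 − 2cos(2πk/n), k = 0, 1, …, n−1. Here n = 3:
k=0: 2 − 2cos(0) = 0.0; k=1: 2 − 2cos(2π/3) = 3.0; k=2: 2 − 2cos(4π/3) = 3.0.
Laplacian eigenvalues: [0.0, 3.0, 3.0]. Algebraic connectivity (smallest non-zero eigenvalue) = 3.0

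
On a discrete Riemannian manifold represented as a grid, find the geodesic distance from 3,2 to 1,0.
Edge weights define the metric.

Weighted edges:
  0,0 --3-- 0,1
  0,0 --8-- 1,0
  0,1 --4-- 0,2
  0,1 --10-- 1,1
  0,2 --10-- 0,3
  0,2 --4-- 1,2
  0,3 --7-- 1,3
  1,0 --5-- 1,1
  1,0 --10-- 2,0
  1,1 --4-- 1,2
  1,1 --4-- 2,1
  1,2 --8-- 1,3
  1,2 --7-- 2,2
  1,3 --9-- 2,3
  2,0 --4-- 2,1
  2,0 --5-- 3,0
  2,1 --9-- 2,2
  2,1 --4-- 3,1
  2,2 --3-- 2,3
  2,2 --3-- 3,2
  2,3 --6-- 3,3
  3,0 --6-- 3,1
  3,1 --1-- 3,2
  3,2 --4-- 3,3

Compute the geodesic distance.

Shortest path: 3,2 → 3,1 → 2,1 → 1,1 → 1,0, total weight = 14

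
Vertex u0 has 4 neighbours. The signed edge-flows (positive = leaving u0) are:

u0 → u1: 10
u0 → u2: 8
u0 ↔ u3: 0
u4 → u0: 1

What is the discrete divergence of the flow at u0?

Divergence = sum of outgoing flows = 10 + 8 + 0 + (-1) = 17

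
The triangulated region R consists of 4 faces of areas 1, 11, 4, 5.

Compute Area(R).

1 + 11 + 4 + 5 = 21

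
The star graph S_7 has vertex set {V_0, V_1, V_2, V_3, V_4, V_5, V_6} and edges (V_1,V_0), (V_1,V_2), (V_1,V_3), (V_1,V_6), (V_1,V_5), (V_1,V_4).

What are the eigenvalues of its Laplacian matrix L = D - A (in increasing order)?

The star S_7 is the complete bipartite graph K_{1,6} (one hub of degree 6, 6 leaves of degree 1). The Laplacian spectrum of K_{p,q} is 0, p (multiplicity q−1), q (multiplicity p−1), p+q. With p = 1, q = 6: 0 once, 1 with multiplicity 5, and 7 once. (Check: trace L = sum of degrees = 12 = 5·1 + 7.)
Laplacian eigenvalues (increasing order): [0.0, 1.0, 1.0, 1.0, 1.0, 1.0, 7.0]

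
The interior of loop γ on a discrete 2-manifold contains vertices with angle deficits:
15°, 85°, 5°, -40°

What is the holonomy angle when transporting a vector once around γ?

Holonomy = total enclosed curvature = 15° + 85° + 5° + (-40°) = 65°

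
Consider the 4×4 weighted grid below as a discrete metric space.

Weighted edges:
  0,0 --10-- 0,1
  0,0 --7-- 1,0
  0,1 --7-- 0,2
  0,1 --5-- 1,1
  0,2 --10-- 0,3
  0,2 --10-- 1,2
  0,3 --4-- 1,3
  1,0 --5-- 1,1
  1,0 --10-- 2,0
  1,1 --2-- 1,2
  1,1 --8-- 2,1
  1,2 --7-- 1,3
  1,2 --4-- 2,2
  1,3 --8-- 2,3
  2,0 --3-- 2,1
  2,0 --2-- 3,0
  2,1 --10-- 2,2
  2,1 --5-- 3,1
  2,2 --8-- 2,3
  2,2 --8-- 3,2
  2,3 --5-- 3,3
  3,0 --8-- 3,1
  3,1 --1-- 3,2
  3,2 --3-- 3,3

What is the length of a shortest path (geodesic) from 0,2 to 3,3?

Shortest path: 0,2 → 1,2 → 2,2 → 3,2 → 3,3, total weight = 25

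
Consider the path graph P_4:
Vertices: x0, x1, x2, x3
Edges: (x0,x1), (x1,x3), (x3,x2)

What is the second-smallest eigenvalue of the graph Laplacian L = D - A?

The path graph P_n has Laplacian eigenvalues λ_k = 2 − 2cos(kπ/n), k = 0, 1, …, n−1. Here n = 4:
k=0: 2 − 2cos(0) = 0.0; k=1: 2 − 2cos(π/4) = 0.5858; k=2: 2 − 2cos(π/2) = 2.0; k=3: 2 − 2cos(3π/4) = 3.4142.
Laplacian eigenvalues: [0.0, 0.5858, 2.0, 3.4142]. Algebraic connectivity (smallest non-zero eigenvalue) = 0.5858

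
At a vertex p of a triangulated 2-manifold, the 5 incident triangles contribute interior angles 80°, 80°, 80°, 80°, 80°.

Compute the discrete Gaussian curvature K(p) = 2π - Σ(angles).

Sum of angles = 400°. K = 360° - 400° = -40° = -2π/9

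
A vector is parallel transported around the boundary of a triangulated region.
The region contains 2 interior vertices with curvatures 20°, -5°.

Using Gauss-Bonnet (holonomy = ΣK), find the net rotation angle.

Holonomy = total enclosed curvature = 20° + (-5°) = 15°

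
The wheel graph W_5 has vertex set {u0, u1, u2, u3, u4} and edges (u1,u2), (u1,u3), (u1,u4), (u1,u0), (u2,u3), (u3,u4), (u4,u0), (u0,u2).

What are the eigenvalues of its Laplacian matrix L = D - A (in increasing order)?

The wheel W_5 is the join K_1 ∨ C_4 (a hub joined to every vertex of a cycle of length 4). For a join G ∨ H (G on p vertices, H on q vertices) the Laplacian spectrum is 0, p+q, the eigenvalues of L(G) other than one 0 each shifted by +q, and the eigenvalues of L(H) other than one 0 each shifted by +p. With G = K_1 (p = 1, nothing left after dropping its 0) and H = C_4 (q = 4, eigenvalues 2 − 2cos(2πk/4), k = 0, …, 3; drop k = 0), the spectrum of W_5 is 0, 5, and 1 + (2 − 2cos(2πk/4)) = 3 − 2cos(2πk/4) for k = 1, …, 3:
k=1: 3 − 2cos(π/2) = 3.0; k=2: 3 − 2cos(π) = 5.0; k=3: 3 − 2cos(3π/2) = 3.0.
Laplacian eigenvalues (increasing order): [0.0, 3.0, 3.0, 5.0, 5.0]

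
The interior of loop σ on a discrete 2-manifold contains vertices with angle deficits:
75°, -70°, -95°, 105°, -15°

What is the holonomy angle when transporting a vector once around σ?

Holonomy = total enclosed curvature = 75° + (-70°) + (-95°) + 105° + (-15°) = 0°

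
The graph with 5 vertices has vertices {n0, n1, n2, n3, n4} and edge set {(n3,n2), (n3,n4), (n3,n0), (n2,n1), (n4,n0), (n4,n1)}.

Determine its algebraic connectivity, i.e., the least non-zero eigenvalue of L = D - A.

Degrees: deg(n0) = 2, deg(n1) = 2, deg(n2) = 2, deg(n3) = 3, deg(n4) = 3.
L = D − A with rows/columns ordered (n0, n1, n2, n3, n4):
  [ 2,  0,  0, -1, -1]
  [ 0,  2, -1,  0, -1]
  [ 0, -1,  2, -1,  0]
  [-1,  0, -1,  3, -1]
  [-1, -1,  0, -1,  3]
Characteristic polynomial: det(λI − L) = λ(λ² − 5λ + 5)(λ² − 7λ + 11).
Roots: λ = 0; (λ² − 5λ + 5) = 0 ⇒ λ = (5 ± √5)/2 ≈ 1.382, 3.618; (λ² − 7λ + 11) = 0 ⇒ λ = (7 ± √5)/2 ≈ 2.382, 4.618.
(Check: the roots sum (with multiplicity) to 12, matching trace L = Σdeg = 2·6 = 12.)
Laplacian eigenvalues: [0.0, 1.382, 2.382, 3.618, 4.618]. Algebraic connectivity (smallest non-zero eigenvalue) = 1.382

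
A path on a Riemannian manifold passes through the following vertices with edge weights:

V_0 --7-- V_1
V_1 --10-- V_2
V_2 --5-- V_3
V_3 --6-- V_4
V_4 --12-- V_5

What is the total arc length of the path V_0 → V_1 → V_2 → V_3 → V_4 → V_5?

Arc length = 7 + 10 + 5 + 6 + 12 = 40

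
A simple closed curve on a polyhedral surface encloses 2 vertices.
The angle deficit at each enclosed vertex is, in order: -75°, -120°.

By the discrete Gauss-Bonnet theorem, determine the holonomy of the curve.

Holonomy = total enclosed curvature = (-75°) + (-120°) = -195°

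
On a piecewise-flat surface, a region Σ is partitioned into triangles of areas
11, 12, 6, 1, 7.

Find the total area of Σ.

11 + 12 + 6 + 1 + 7 = 37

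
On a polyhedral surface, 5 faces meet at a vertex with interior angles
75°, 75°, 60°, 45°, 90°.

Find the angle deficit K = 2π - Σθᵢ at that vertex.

Sum of angles = 345°. K = 360° - 345° = 15° = π/12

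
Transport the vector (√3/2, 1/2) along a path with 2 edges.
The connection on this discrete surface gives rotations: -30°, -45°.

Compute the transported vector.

Total rotation: (-30°) + (-45°) = -75°. Final vector: (0.7071, -0.7071)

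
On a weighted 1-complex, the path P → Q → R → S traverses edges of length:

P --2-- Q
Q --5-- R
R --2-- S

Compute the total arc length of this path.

Arc length = 2 + 5 + 2 = 9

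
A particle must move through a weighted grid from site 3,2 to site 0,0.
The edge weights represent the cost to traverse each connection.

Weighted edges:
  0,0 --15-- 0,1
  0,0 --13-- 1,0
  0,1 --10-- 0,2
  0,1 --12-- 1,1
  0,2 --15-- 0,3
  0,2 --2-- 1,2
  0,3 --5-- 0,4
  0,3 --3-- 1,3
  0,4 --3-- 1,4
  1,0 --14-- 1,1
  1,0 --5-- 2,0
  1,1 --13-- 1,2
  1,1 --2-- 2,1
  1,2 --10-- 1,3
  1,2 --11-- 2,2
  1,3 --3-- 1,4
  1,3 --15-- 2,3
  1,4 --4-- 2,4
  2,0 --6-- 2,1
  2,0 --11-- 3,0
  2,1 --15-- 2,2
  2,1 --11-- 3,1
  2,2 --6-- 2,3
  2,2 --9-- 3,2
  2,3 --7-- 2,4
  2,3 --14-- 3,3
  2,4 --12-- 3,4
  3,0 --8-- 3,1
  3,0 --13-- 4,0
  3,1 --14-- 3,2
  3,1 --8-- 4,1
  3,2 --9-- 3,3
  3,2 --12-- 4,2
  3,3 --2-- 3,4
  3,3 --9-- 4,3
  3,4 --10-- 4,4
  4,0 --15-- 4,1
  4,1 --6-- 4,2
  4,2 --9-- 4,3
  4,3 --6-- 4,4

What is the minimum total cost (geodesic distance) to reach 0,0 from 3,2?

Shortest path: 3,2 → 2,2 → 1,2 → 0,2 → 0,1 → 0,0, total weight = 47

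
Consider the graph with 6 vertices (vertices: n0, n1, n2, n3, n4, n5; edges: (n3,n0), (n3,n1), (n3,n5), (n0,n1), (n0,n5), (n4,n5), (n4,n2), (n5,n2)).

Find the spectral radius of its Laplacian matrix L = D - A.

Degrees: deg(n0) = 3, deg(n1) = 2, deg(n2) = 2, deg(n3) = 3, deg(n4) = 2, deg(n5) = 4.
L = D − A with rows/columns ordered (n0, n1, n2, n3, n4, n5):
  [ 3, -1,  0, -1,  0, -1]
  [-1,  2,  0, -1,  0,  0]
  [ 0,  0,  2,  0, -1, -1]
  [-1, -1,  0,  3,  0, -1]
  [ 0,  0, -1,  0,  2, -1]
  [-1,  0, -1, -1, -1,  4]
Characteristic polynomial: det(λI − L) = λ(λ² − 6λ + 4)(λ − 3)²(λ − 4).
Roots: λ = 0; (λ² − 6λ + 4) = 0 ⇒ λ = 3 ± √5 ≈ 0.7639, 5.2361; (λ − 3) = 0 ⇒ λ = 3 (multiplicity 2); (λ − 4) = 0 ⇒ λ = 4.
(Check: the roots sum (with multiplicity) to 16, matching trace L = Σdeg = 2·8 = 16.)
Laplacian eigenvalues: [0.0, 0.7639, 3.0, 3.0, 4.0, 5.2361]. Largest eigenvalue (spectral radius) = 5.2361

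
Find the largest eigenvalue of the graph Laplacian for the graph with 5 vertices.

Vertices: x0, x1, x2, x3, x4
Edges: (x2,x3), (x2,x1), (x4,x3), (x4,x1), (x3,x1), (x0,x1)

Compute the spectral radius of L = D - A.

Degrees: deg(x0) = 1, deg(x1) = 4, deg(x2) = 2, deg(x3) = 3, deg(x4) = 2.
L = D − A with rows/columns ordered (x0, x1, x2, x3, x4):
  [ 1, -1,  0,  0,  0]
  [-1,  4, -1, -1, -1]
  [ 0, -1,  2, -1,  0]
  [ 0, -1, -1,  3, -1]
  [ 0, -1,  0, -1,  2]
Characteristic polynomial: det(λI − L) = λ(λ − 1)(λ − 2)(λ − 4)(λ − 5).
Roots: λ = 0; (λ − 1) = 0 ⇒ λ = 1; (λ − 2) = 0 ⇒ λ = 2; (λ − 4) = 0 ⇒ λ = 4; (λ − 5) = 0 ⇒ λ = 5.
(Check: the roots sum (with multiplicity) to 12, matching trace L = Σdeg = 2·6 = 12.)
Laplacian eigenvalues: [0.0, 1.0, 2.0, 4.0, 5.0]. Largest eigenvalue (spectral radius) = 5.0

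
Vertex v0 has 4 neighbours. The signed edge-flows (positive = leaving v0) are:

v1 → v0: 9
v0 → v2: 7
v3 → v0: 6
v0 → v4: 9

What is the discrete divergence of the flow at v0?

Divergence = sum of outgoing flows = (-9) + 7 + (-6) + 9 = 1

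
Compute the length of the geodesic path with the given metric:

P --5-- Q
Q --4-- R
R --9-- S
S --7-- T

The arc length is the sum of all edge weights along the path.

Arc length = 5 + 4 + 9 + 7 = 25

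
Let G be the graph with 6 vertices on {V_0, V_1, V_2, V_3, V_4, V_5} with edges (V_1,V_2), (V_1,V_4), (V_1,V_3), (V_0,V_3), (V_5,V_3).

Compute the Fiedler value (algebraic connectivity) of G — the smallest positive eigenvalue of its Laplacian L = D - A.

Degrees: deg(V_0) = 1, deg(V_1) = 3, deg(V_2) = 1, deg(V_3) = 3, deg(V_4) = 1, deg(V_5) = 1.
L = D − A with rows/columns ordered (V_0, V_1, V_2, V_3, V_4, V_5):
  [ 1,  0,  0, -1,  0,  0]
  [ 0,  3, -1, -1, -1,  0]
  [ 0, -1,  1,  0,  0,  0]
  [-1, -1,  0,  3,  0, -1]
  [ 0, -1,  0,  0,  1,  0]
  [ 0,  0,  0, -1,  0,  1]
Characteristic polynomial: det(λI − L) = λ(λ² − 5λ + 2)(λ − 1)²(λ − 3).
Roots: λ = 0; (λ² − 5λ + 2) = 0 ⇒ λ = (5 ± √17)/2 ≈ 0.4384, 4.5616; (λ − 1) = 0 ⇒ λ = 1 (multiplicity 2); (λ − 3) = 0 ⇒ λ = 3.
(Check: the roots sum (with multiplicity) to 10, matching trace L = Σdeg = 2·5 = 10.)
Laplacian eigenvalues: [0.0, 0.4384, 1.0, 1.0, 3.0, 4.5616]. Algebraic connectivity (smallest non-zero eigenvalue) = 0.4384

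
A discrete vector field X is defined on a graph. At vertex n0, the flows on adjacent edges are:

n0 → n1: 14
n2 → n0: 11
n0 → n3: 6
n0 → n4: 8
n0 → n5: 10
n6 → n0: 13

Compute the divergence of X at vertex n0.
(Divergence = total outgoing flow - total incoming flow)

Divergence = sum of outgoing flows = 14 + (-11) + 6 + 8 + 10 + (-13) = 14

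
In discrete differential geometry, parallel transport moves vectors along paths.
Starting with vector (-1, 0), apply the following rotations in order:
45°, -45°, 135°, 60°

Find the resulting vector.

Total rotation: 45° + (-45°) + 135° + 60° = 195° ≡ -165° (mod 360°). Final vector: (0.9659, 0.2588)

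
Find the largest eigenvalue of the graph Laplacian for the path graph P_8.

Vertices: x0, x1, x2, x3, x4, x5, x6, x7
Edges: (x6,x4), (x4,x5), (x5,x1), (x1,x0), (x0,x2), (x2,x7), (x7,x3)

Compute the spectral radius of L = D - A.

The path graph P_n has Laplacian eigenvalues λ_k = 2 − 2cos(kπ/n), k = 0, 1, …, n−1. Here n = 8:
k=0: 2 − 2cos(0) = 0.0; k=1: 2 − 2cos(π/8) = 0.1522; k=2: 2 − 2cos(π/4) = 0.5858; k=3: 2 − 2cos(3π/8) = 1.2346; k=4: 2 − 2cos(π/2) = 2.0; k=5: 2 − 2cos(5π/8) = 2.7654; k=6: 2 − 2cos(3π/4) = 3.4142; k=7: 2 − 2cos(7π/8) = 3.8478.
Laplacian eigenvalues: [0.0, 0.1522, 0.5858, 1.2346, 2.0, 2.7654, 3.4142, 3.8478]. Largest eigenvalue (spectral radius) = 3.8478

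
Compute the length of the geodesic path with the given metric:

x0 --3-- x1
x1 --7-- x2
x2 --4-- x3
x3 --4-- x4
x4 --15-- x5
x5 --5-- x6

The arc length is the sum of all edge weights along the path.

Arc length = 3 + 7 + 4 + 4 + 15 + 5 = 38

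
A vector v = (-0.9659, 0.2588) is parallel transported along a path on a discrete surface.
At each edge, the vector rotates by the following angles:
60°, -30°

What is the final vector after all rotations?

Total rotation: 60° + (-30°) = 30°. Final vector: (-0.9659, -0.2588)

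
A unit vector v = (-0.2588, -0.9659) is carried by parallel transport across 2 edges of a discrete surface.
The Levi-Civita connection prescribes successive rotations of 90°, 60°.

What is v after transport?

Total rotation: 90° + 60° = 150°. Final vector: (0.7071, 0.7071)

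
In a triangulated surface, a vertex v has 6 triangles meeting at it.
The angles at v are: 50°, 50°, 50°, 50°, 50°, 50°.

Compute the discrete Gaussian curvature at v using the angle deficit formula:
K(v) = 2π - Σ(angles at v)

Sum of angles = 300°. K = 360° - 300° = 60° = π/3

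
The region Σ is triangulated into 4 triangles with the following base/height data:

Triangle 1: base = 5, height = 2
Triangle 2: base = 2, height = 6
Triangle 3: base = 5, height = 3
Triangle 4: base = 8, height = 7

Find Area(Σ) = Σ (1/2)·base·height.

(1/2)×5×2 + (1/2)×2×6 + (1/2)×5×3 + (1/2)×8×7 = 46.5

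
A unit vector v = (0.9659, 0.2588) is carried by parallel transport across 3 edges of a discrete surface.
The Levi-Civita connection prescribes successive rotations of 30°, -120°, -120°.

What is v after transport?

Total rotation: 30° + (-120°) + (-120°) = -210° ≡ 150° (mod 360°). Final vector: (-0.9659, 0.2588)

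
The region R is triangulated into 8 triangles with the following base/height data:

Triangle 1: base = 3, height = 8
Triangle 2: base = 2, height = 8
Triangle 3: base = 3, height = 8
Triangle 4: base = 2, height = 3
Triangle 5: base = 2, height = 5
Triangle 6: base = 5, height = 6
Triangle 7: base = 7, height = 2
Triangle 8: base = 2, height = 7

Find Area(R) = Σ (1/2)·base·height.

(1/2)×3×8 + (1/2)×2×8 + (1/2)×3×8 + (1/2)×2×3 + (1/2)×2×5 + (1/2)×5×6 + (1/2)×7×2 + (1/2)×2×7 = 69.0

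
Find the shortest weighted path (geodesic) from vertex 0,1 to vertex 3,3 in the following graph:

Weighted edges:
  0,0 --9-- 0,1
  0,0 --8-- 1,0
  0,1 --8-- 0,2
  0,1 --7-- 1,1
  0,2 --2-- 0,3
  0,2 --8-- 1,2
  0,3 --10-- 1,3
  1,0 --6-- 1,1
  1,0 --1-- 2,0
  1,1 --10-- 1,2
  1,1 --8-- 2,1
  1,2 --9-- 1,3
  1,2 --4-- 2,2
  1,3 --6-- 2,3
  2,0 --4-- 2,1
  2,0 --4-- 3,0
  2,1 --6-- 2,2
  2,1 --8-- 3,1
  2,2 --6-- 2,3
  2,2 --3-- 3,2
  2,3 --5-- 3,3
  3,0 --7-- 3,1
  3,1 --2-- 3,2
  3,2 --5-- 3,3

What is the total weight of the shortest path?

Shortest path: 0,1 → 0,2 → 1,2 → 2,2 → 3,2 → 3,3, total weight = 28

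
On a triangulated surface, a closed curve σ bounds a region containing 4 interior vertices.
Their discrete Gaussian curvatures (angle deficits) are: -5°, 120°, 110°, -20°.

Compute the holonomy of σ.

Holonomy = total enclosed curvature = (-5°) + 120° + 110° + (-20°) = 205°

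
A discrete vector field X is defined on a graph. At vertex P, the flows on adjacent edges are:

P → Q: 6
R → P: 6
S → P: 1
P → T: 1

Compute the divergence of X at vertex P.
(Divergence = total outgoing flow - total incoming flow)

Divergence = sum of outgoing flows = 6 + (-6) + (-1) + 1 = 0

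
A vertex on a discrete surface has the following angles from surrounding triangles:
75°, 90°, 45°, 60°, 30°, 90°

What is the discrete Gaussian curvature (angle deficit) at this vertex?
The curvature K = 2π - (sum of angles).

Sum of angles = 390°. K = 360° - 390° = -30°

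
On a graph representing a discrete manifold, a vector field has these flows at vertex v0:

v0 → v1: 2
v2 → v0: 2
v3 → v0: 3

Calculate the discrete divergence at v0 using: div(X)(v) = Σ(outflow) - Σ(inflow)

Divergence = sum of outgoing flows = 2 + (-2) + (-3) = -3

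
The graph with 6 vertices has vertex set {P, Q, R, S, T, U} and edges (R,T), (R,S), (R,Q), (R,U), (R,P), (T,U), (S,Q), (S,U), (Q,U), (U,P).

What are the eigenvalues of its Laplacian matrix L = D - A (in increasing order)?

Degrees: deg(P) = 2, deg(Q) = 3, deg(R) = 5, deg(S) = 3, deg(T) = 2, deg(U) = 5.
L = D − A with rows/columns ordered (P, Q, R, S, T, U):
  [ 2,  0, -1,  0,  0, -1]
  [ 0,  3, -1, -1,  0, -1]
  [-1, -1,  5, -1, -1, -1]
  [ 0, -1, -1,  3,  0, -1]
  [ 0,  0, -1,  0,  2, -1]
  [-1, -1, -1, -1, -1,  5]
Characteristic polynomial: det(λI − L) = λ(λ − 2)²(λ − 4)(λ − 6)².
Roots: λ = 0; (λ − 2) = 0 ⇒ λ = 2 (multiplicity 2); (λ − 4) = 0 ⇒ λ = 4; (λ − 6) = 0 ⇒ λ = 6 (multiplicity 2).
(Check: the roots sum (with multiplicity) to 20, matching trace L = Σdeg = 2·10 = 20.)
Laplacian eigenvalues (increasing order): [0.0, 2.0, 2.0, 4.0, 6.0, 6.0]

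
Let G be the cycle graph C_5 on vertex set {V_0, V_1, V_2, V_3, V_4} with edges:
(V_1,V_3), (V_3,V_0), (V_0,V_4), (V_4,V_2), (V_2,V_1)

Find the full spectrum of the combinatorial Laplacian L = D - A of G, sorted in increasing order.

The cycle graph C_n has Laplacian eigenvalues λ_k = 2 − 2cos(2πk/n), k = 0, 1, …, n−1. Here n = 5:
k=0: 2 − 2cos(0) = 0.0; k=1: 2 − 2cos(2π/5) = 1.382; k=2: 2 − 2cos(4π/5) = 3.618; k=3: 2 − 2cos(6π/5) = 3.618; k=4: 2 − 2cos(8π/5) = 1.382.
Laplacian eigenvalues (increasing order): [0.0, 1.382, 1.382, 3.618, 3.618]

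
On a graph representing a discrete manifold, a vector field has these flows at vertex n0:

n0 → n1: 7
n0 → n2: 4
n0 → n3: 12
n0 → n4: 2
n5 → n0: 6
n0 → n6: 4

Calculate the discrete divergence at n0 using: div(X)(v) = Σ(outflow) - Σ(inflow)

Divergence = sum of outgoing flows = 7 + 4 + 12 + 2 + (-6) + 4 = 23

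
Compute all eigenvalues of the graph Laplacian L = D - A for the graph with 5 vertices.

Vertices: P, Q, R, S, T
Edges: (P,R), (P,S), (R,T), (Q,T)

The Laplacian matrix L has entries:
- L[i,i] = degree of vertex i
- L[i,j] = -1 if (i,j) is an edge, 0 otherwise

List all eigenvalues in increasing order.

Degrees: deg(P) = 2, deg(Q) = 1, deg(R) = 2, deg(S) = 1, deg(T) = 2.
L = D − A with rows/columns ordered (P, Q, R, S, T):
  [ 2,  0, -1, -1,  0]
  [ 0,  1,  0,  0, -1]
  [-1,  0,  2,  0, -1]
  [-1,  0,  0,  1,  0]
  [ 0, -1, -1,  0,  2]
Characteristic polynomial: det(λI − L) = λ(λ² − 3λ + 1)(λ² − 5λ + 5).
Roots: λ = 0; (λ² − 3λ + 1) = 0 ⇒ λ = (3 ± √5)/2 ≈ 0.382, 2.618; (λ² − 5λ + 5) = 0 ⇒ λ = (5 ± √5)/2 ≈ 1.382, 3.618.
(Check: the roots sum (with multiplicity) to 8, matching trace L = Σdeg = 2·4 = 8.)
Laplacian eigenvalues (increasing order): [0.0, 0.382, 1.382, 2.618, 3.618]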